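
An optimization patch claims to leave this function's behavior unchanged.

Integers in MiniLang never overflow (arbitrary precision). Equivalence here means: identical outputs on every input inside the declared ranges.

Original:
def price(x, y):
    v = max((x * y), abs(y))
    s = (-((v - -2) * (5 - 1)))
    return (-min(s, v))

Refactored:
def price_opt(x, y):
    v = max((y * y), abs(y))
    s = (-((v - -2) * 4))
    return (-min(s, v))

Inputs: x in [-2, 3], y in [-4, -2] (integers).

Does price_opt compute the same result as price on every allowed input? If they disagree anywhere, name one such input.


At x=-2, y=-4: price gives 40, price_opt gives 72.
verdict: not equivalent; witness: x=-2, y=-4


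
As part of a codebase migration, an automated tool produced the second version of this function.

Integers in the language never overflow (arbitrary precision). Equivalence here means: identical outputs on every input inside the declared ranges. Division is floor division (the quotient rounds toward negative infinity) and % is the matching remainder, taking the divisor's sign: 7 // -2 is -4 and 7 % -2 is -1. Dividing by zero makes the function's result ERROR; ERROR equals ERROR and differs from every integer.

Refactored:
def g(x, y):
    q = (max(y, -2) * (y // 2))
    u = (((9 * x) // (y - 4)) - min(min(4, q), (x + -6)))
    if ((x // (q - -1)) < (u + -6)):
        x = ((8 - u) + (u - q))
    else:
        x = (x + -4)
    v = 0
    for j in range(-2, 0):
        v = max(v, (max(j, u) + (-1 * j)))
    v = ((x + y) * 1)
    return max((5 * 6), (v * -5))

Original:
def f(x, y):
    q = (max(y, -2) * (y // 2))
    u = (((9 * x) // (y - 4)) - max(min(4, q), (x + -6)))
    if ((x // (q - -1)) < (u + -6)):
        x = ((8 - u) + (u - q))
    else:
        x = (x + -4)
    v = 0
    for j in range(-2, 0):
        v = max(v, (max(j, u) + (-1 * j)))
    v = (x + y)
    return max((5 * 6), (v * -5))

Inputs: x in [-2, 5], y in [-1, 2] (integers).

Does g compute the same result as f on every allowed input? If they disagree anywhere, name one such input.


There is a counterexample at x=-2, y=-1: 35 on one side, 30 on the other.
f: q := 1 | u := 2 | ((x // (q - -1)) < (u + -6)): false | x := -6 | v := 0 | iter j=-2: | v := 4 | iter j=-1: | v := 4 | v := -7 | result 35
g: q := 1 | u := 11 | ((x // (q - -1)) < (u + -6)): true | x := 7 | v := 0 | iter j=-2: | v := 13 | iter j=-1: | v := 13 | v := 6 | result 30
verdict: not equivalent; witness: x=-2, y=-1


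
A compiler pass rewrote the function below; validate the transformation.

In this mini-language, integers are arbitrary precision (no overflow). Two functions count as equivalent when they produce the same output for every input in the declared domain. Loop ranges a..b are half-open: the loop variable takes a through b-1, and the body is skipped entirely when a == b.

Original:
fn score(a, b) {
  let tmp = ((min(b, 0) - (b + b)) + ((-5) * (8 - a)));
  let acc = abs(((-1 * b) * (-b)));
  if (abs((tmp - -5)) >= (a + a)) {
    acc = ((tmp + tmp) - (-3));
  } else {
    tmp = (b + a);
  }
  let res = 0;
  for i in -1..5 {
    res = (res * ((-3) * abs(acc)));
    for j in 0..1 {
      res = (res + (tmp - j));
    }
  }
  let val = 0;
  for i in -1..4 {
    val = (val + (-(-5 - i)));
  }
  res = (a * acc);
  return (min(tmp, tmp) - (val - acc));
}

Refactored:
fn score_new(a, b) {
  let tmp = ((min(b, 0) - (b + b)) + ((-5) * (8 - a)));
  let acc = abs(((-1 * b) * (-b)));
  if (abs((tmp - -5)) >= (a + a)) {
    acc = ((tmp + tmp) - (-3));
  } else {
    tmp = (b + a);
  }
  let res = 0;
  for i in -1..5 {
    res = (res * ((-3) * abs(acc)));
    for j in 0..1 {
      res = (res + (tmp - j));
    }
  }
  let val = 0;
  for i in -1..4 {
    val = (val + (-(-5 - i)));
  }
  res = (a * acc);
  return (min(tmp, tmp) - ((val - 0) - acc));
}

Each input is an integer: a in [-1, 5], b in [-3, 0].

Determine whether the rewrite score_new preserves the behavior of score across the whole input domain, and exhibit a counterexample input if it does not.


Reading the diff, among the changes: arithmetic usage differs; and constant usage differs.
Spot check at a=2, b=-1 — score: tmp=-29, then acc=1, then (abs((tmp - -5)) >= (a + a)) is true, then acc=-55, then res=0, then (i=-1), then res=0, then (j=0), then res=-29, then (i=0), then res=4785, then (j=0), then res=4756, then (i=1), then res=-784740, then (j=0), then res=-784769, then (i=2), then res=129486885, then (j=0), then res=129486856, then (i=3), then res=-21365331240, then (j=0), then res=-21365331269, then (i=4), then res=3525279659385, then (j=0), then res=3525279659356, then val=0, then (i=-1), then val=4, then (i=0), then val=9, then (i=1), then val=15, then (i=2), then val=22, then (i=3), then val=30, then res=-110, then returns -114. score_new: tmp=-29, then acc=1, then (abs((tmp - -5)) >= (a + a)) is true, then acc=-55, then res=0, then (i=-1), then res=0, then (j=0), then res=-29, then (i=0), then res=4785, then (j=0), then res=4756, then (i=1), then res=-784740, then (j=0), then res=-784769, then (i=2), then res=129486885, then (j=0), then res=129486856, then (i=3), then res=-21365331240, then (j=0), then res=-21365331269, then (i=4), then res=3525279659385, then (j=0), then res=3525279659356, then val=0, then (i=-1), then val=4, then (i=0), then val=9, then (i=1), then val=15, then (i=2), then val=22, then (i=3), then val=30, then res=-110, then returns -114. Both give -114.
Checked all 28 inputs in the declared domain: the outputs agree on every one.
verdict: equivalent


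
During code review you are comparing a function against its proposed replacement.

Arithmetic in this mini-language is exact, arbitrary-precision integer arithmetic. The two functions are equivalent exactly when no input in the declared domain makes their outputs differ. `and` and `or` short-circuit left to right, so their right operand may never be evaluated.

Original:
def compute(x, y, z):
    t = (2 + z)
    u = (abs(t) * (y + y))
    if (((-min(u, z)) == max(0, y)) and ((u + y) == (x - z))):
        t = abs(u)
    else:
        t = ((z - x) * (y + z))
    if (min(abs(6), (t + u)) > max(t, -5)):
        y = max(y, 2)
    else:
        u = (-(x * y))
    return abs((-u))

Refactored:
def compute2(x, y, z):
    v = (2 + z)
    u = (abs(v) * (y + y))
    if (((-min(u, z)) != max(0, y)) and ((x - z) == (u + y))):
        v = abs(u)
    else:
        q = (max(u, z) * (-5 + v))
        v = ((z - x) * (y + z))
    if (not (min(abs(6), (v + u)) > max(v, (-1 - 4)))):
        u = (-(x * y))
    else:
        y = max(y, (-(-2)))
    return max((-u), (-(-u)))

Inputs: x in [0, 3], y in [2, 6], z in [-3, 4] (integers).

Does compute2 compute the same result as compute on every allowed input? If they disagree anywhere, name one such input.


These are not equivalent — on x=3, y=2, z=-3 the outputs split (6 vs 4).
compute: t becomes -1; next u becomes 4; next (((-min(u, z)) == max(0, y)) and ((u + y) == (x - z))) evaluates to false; next t becomes 6; next (min(abs(6), (t + u)) > max(t, -5)) evaluates to false; next u becomes -6; next final value 6
compute2: v becomes -1; next u becomes 4; next (((-min(u, z)) != max(0, y)) and ((x - z) == (u + y))) evaluates to true; next v becomes 4; next (not (min(abs(6), (v + u)) > max(v, (-1 - 4)))) evaluates to false; next y becomes 2; next final value 4
verdict: not equivalent; witness: x=3, y=2, z=-3


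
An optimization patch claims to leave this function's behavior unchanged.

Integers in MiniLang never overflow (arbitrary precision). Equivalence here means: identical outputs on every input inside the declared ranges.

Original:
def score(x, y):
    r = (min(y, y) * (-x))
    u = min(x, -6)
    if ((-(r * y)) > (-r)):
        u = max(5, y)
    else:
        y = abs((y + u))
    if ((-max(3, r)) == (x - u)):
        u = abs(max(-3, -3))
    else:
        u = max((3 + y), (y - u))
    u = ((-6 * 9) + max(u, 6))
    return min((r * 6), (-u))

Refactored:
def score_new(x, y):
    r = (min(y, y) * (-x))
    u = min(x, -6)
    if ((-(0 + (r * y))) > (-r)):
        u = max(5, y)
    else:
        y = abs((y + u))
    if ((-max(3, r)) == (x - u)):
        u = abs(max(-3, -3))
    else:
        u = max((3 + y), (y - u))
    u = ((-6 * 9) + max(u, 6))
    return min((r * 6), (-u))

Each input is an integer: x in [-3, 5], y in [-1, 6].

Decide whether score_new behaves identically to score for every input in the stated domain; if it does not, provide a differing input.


Comparing the listings, the differences include: constant usage differs, arithmetic usage differs.
As a probe, take x=-3, y=2: score runs r = 6; u = -6; ((-(r * y)) > (-r)) -> false; y = 4; ((-max(3, r)) == (x - u)) -> false; u = 10; u = -44; return 36; score_new runs r = 6; u = -6; ((-(0 + (r * y))) > (-r)) -> false; y = 4; ((-max(3, r)) == (x - u)) -> false; u = 10; u = -44; return 36; both end at 36.
Every one of the 72 inputs gives matching results.
verdict: equivalent


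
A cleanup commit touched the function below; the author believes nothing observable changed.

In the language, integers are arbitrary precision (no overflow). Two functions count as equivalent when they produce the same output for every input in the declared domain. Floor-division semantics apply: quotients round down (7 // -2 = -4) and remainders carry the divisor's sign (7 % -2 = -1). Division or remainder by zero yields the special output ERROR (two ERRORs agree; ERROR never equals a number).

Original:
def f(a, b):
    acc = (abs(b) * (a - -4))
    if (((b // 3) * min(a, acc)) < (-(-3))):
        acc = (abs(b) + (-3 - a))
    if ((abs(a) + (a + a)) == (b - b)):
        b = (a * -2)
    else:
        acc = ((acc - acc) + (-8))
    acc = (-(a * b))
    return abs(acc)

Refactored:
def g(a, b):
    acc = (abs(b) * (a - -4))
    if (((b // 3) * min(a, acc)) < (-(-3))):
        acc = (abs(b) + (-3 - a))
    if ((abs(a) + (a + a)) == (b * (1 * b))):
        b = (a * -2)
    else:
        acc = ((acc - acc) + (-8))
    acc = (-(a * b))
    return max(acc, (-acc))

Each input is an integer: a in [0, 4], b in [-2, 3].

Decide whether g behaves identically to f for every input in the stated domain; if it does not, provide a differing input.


Take a=3, b=3.
f: acc = 21; (((b // 3) * min(a, acc)) < (-(-3))) -> false; ((abs(a) + (a + a)) == (b - b)) -> false; acc = -8; acc = -9; return 9
g: acc = 21; (((b // 3) * min(a, acc)) < (-(-3))) -> false; ((abs(a) + (a + a)) == (b * (1 * b))) -> true; b = -6; acc = 18; return 18
9 != 18, so the rewrite changes behavior.
verdict: not equivalent; witness: a=3, b=3


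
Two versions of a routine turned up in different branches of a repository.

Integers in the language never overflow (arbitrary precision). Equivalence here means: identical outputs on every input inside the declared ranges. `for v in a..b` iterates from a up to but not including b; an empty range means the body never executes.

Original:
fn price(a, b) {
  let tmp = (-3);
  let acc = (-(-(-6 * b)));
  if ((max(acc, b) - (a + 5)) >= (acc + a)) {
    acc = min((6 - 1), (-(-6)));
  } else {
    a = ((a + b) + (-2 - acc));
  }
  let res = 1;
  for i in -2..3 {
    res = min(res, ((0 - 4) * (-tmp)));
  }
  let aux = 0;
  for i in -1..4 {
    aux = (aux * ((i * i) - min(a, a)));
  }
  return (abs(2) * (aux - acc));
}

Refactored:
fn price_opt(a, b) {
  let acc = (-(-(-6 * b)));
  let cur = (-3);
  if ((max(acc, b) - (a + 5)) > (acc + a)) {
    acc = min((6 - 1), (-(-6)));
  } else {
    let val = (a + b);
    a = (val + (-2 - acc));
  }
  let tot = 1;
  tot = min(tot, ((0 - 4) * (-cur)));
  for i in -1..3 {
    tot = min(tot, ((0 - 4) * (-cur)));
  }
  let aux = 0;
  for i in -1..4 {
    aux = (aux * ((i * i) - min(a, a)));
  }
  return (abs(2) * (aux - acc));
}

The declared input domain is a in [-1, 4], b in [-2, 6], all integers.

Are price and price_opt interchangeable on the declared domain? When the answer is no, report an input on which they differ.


There is a counterexample at a=1, b=1: -10 on one side, 12 on the other.
price: tmp=-3, then acc=-6, then ((max(acc, b) - (a + 5)) >= (acc + a)) is true, then acc=5, then res=1, then (i=-2), then res=-12, then (i=-1), then res=-12, then (i=0), then res=-12, then (i=1), then res=-12, then (i=2), then res=-12, then aux=0, then (i=-1), then aux=0, then (i=0), then aux=0, then (i=1), then aux=0, then (i=2), then aux=0, then (i=3), then aux=0, then returns -10
price_opt: acc=-6, then cur=-3, then ((max(acc, b) - (a + 5)) > (acc + a)) is false, then val=2, then a=6, then tot=1, then tot=-12, then (i=-1), then tot=-12, then (i=0), then tot=-12, then (i=1), then tot=-12, then (i=2), then tot=-12, then aux=0, then (i=-1), then aux=0, then (i=0), then aux=0, then (i=1), then aux=0, then (i=2), then aux=0, then (i=3), then aux=0, then returns 12
verdict: not equivalent; witness: a=1, b=1


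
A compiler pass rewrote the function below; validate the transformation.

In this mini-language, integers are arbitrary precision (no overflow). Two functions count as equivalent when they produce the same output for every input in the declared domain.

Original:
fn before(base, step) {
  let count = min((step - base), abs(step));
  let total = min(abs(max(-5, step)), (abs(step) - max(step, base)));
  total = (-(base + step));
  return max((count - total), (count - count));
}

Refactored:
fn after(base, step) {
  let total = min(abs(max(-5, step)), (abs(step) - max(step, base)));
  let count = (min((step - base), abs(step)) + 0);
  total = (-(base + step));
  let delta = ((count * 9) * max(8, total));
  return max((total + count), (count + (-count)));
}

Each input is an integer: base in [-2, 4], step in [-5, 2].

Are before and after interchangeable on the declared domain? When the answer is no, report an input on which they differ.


On input base=-2, step=-5, before returns 0 while after returns 4.
verdict: not equivalent; witness: base=-2, step=-5


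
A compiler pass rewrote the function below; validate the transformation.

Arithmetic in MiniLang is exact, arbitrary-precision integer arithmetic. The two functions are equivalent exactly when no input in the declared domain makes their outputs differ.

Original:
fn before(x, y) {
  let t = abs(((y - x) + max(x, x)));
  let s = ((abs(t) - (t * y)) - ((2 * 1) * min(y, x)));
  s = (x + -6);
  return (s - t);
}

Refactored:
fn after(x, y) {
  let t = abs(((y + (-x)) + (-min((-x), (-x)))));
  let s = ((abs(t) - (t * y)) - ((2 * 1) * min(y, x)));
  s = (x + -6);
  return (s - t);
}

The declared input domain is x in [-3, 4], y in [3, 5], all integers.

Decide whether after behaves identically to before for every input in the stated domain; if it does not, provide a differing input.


Changes here: arithmetic usage differs, and min/max/abs usage differs; the full 24-point sweep finds no disagreement.
verdict: equivalent


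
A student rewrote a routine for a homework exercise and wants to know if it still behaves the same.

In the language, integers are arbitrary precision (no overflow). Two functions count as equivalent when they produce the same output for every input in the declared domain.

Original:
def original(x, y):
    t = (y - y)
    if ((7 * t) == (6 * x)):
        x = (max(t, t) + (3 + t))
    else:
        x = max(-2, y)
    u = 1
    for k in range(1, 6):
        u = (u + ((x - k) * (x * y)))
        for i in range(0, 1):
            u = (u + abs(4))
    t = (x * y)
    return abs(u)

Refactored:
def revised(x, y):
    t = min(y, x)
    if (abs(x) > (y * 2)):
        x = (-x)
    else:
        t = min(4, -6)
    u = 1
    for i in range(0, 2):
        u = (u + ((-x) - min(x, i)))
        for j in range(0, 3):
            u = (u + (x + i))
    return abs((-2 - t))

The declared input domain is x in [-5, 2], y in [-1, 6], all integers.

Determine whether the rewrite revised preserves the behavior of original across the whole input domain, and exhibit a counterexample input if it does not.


Input x=-5, y=-1: 1 from original versus 3 from revised.
verdict: not equivalent; witness: x=-5, y=-1


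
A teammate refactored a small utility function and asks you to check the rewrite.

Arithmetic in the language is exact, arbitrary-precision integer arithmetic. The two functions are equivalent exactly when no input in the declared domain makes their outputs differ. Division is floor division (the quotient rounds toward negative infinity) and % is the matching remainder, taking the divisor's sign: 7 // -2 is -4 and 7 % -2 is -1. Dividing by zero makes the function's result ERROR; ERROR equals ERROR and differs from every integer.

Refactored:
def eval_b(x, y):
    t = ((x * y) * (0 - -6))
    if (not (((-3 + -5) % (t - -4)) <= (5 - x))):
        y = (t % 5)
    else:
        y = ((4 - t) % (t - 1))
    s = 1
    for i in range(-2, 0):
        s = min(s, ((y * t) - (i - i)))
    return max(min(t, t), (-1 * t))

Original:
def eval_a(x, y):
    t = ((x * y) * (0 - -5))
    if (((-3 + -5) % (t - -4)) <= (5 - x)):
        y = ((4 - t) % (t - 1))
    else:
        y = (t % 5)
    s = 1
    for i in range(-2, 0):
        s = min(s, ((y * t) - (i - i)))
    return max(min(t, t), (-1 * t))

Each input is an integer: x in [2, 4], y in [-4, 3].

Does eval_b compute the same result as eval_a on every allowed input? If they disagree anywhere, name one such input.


Consider the input x=2, y=-4.
eval_a: t becomes -40; next (((-3 + -5) % (t - -4)) <= (5 - x)) evaluates to true; next y becomes -38; next s becomes 1; next at i=-2:; next s becomes 1; next at i=-1:; next s becomes 1; next final value 40
eval_b: t becomes -48; next (not (((-3 + -5) % (t - -4)) <= (5 - x))) evaluates to false; next y becomes -46; next s becomes 1; next at i=-2:; next s becomes 1; next at i=-1:; next s becomes 1; next final value 48
40 vs 48 — the two versions disagree here.
verdict: not equivalent; witness: x=2, y=-4


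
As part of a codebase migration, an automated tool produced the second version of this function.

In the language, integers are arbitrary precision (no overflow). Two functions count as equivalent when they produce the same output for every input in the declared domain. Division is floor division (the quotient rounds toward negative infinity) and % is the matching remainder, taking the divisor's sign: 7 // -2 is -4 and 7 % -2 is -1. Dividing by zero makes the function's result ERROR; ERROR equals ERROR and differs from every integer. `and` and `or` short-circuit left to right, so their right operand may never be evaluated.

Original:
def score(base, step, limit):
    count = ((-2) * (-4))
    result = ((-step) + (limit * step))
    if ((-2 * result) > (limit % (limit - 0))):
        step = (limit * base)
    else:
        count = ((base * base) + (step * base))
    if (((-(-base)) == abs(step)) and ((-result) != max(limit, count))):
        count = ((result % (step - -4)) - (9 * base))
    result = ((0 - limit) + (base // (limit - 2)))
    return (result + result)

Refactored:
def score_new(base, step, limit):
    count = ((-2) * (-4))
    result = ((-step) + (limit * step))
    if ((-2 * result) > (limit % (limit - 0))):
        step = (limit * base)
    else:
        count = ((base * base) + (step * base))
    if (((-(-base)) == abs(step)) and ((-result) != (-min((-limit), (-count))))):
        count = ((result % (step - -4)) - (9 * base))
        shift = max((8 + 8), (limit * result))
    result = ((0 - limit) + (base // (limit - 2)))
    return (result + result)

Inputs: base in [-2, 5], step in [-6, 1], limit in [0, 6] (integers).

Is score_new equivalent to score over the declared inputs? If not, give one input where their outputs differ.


Changes here: min/max/abs usage differs; also constant usage differs; also statement counts differ; also arithmetic usage differs; also local variable names differ; the full 448-point sweep finds no disagreement.
verdict: equivalent


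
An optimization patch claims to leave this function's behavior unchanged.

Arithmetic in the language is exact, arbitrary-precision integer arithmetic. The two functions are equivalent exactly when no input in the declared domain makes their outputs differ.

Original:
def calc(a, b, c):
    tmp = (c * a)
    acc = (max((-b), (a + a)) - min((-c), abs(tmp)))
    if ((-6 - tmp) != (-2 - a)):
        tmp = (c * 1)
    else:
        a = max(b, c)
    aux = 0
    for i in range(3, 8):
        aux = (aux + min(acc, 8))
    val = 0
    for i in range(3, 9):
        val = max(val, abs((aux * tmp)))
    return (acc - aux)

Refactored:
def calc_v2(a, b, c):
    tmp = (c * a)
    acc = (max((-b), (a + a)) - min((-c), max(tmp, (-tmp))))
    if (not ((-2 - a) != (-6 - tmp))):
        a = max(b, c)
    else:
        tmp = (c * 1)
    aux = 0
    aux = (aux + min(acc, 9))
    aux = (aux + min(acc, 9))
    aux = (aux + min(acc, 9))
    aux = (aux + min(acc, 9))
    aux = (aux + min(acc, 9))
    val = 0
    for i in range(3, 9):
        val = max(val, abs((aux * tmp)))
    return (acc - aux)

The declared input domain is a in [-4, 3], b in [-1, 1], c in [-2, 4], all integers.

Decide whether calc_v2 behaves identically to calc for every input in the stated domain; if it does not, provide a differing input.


The rewrite breaks on a=3, b=-1, c=3, where the results are -31 and -36.
calc: tmp = 9; acc = 9; ((-6 - tmp) != (-2 - a)) -> true; tmp = 3; aux = 0; [i=3]; aux = 8; [i=4]; aux = 16; [i=5]; aux = 24; [i=6]; aux = 32; [i=7]; aux = 40; val = 0; [i=3]; val = 120; [i=4]; val = 120; [i=5]; val = 120; [i=6]; val = 120; [i=7]; val = 120; [i=8]; val = 120; return -31
calc_v2: tmp = 9; acc = 9; (not ((-2 - a) != (-6 - tmp))) -> false; tmp = 3; aux = 0; aux = 9; aux = 18; aux = 27; aux = 36; aux = 45; val = 0; [i=3]; val = 135; [i=4]; val = 135; [i=5]; val = 135; [i=6]; val = 135; [i=7]; val = 135; [i=8]; val = 135; return -36
verdict: not equivalent; witness: a=3, b=-1, c=3


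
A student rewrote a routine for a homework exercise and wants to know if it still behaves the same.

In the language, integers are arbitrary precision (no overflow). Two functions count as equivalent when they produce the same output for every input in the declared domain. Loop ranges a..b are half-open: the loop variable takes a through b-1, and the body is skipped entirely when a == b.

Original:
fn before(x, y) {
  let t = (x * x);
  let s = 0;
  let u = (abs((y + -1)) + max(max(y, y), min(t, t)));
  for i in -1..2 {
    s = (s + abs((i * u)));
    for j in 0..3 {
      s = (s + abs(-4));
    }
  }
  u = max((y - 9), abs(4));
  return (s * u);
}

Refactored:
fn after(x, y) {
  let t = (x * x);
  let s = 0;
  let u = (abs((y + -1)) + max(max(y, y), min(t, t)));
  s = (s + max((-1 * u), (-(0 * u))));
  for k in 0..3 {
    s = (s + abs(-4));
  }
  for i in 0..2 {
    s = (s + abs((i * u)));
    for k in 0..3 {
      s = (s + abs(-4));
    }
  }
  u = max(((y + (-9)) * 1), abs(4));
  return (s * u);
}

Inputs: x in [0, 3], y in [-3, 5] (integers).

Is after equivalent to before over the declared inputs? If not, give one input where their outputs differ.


There is a counterexample at x=0, y=-3: 176 on one side, 160 on the other.
before: t = 0; s = 0; u = 4; [i=-1]; s = 4; [j=0]; s = 8; [j=1]; s = 12; [j=2]; s = 16; [i=0]; s = 16; [j=0]; s = 20; [j=1]; s = 24; [j=2]; s = 28; [i=1]; s = 32; [j=0]; s = 36; [j=1]; s = 40; [j=2]; s = 44; u = 4; return 176
after: t = 0; s = 0; u = 4; s = 0; [k=0]; s = 4; [k=1]; s = 8; [k=2]; s = 12; [i=0]; s = 12; [k=0]; s = 16; [k=1]; s = 20; [k=2]; s = 24; [i=1]; s = 28; [k=0]; s = 32; [k=1]; s = 36; [k=2]; s = 40; u = 4; return 160
verdict: not equivalent; witness: x=0, y=-3


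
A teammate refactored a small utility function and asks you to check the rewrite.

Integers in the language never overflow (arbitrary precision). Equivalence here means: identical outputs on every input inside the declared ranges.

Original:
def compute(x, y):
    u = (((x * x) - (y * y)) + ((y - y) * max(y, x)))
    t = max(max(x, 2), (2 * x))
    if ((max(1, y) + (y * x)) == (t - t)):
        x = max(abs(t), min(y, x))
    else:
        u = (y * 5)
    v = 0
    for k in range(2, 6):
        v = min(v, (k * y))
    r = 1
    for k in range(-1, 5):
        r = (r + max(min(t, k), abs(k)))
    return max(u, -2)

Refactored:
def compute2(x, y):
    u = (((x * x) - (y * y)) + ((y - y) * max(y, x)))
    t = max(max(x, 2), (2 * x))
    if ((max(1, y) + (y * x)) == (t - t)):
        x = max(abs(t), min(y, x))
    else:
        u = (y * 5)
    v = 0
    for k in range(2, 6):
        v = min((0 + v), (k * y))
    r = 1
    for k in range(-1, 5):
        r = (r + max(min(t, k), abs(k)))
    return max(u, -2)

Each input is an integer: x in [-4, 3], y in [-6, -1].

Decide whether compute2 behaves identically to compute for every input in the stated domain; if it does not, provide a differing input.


Equivalent — the differences include arithmetic usage differs; constant usage differs, yet no declared input distinguishes the two.
As a probe, take x=1, y=-4: compute runs u := -15 | t := 2 | ((max(1, y) + (y * x)) == (t - t)): false | u := -20 | v := 0 | iter k=2: | v := -8 | iter k=3: | v := -12 | iter k=4: | v := -16 | iter k=5: | v := -20 | r := 1 | iter k=-1: | r := 2 | iter k=0: | r := 2 | iter k=1: | r := 3 | iter k=2: | r := 5 | iter k=3: | r := 8 | iter k=4: | r := 12 | result -2; compute2 runs u := -15 | t := 2 | ((max(1, y) + (y * x)) == (t - t)): false | u := -20 | v := 0 | iter k=2: | v := -8 | iter k=3: | v := -12 | iter k=4: | v := -16 | iter k=5: | v := -20 | r := 1 | iter k=-1: | r := 2 | iter k=0: | r := 2 | iter k=1: | r := 3 | iter k=2: | r := 5 | iter k=3: | r := 8 | iter k=4: | r := 12 | result -2; both end at -2.
Every one of the 48 inputs gives matching results.
verdict: equivalent


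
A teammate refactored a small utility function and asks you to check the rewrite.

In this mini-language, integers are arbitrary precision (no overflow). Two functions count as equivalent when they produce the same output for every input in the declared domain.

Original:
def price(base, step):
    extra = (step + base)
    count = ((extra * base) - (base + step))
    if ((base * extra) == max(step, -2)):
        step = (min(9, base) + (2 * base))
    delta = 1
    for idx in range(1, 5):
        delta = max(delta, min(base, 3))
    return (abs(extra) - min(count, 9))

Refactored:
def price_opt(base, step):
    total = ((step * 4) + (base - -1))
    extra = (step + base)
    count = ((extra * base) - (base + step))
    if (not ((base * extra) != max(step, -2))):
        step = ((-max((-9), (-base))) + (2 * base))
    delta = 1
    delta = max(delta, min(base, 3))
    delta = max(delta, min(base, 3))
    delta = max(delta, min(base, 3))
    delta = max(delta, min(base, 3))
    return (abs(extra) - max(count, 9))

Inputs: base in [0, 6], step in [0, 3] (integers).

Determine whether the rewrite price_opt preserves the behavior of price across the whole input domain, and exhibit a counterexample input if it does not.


Take base=0, step=0.
price: extra becomes 0; next count becomes 0; next ((base * extra) == max(step, -2)) evaluates to true; next step becomes 0; next delta becomes 1; next at idx=1:; next delta becomes 1; next at idx=2:; next delta becomes 1; next at idx=3:; next delta becomes 1; next at idx=4:; next delta becomes 1; next final value 0
price_opt: total becomes 1; next extra becomes 0; next count becomes 0; next (not ((base * extra) != max(step, -2))) evaluates to true; next step becomes 0; next delta becomes 1; next delta becomes 1; next delta becomes 1; next delta becomes 1; next delta becomes 1; next final value -9
0 against -9: the behavior changed.
verdict: not equivalent; witness: base=0, step=0


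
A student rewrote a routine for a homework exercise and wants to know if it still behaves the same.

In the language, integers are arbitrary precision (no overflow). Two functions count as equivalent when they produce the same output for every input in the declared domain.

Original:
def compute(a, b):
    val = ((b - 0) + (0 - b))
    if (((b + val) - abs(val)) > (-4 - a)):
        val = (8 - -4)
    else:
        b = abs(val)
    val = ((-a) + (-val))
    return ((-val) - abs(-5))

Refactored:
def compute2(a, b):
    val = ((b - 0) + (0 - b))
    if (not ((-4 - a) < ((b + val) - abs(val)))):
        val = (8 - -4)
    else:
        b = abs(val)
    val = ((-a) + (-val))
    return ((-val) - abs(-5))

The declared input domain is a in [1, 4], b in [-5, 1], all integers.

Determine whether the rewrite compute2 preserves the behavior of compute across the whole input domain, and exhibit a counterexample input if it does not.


Run the pair on a=1, b=-5.
compute: val = 0; (((b + val) - abs(val)) > (-4 - a)) -> false; b = 0; val = -1; return -4
compute2: val = 0; (not ((-4 - a) < ((b + val) - abs(val)))) -> true; val = 12; val = -13; return 8
-4 vs 8 — the two versions disagree here.
verdict: not equivalent; witness: a=1, b=-5


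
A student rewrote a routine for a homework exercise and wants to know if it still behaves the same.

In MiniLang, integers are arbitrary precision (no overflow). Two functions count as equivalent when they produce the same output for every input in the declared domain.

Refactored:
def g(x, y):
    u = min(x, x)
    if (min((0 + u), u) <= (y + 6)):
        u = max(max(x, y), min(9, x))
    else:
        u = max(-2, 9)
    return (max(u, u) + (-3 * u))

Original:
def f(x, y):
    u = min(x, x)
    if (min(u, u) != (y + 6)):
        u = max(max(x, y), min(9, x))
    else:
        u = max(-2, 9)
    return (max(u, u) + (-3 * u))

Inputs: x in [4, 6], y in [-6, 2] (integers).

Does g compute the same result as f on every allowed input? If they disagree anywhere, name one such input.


Not equivalent: x=4, y=-6 separates them (-8 vs -18).
f: u := 4 | (min(u, u) != (y + 6)): true | u := 4 | result -8
g: u := 4 | (min((0 + u), u) <= (y + 6)): false | u := 9 | result -18
verdict: not equivalent; witness: x=4, y=-6


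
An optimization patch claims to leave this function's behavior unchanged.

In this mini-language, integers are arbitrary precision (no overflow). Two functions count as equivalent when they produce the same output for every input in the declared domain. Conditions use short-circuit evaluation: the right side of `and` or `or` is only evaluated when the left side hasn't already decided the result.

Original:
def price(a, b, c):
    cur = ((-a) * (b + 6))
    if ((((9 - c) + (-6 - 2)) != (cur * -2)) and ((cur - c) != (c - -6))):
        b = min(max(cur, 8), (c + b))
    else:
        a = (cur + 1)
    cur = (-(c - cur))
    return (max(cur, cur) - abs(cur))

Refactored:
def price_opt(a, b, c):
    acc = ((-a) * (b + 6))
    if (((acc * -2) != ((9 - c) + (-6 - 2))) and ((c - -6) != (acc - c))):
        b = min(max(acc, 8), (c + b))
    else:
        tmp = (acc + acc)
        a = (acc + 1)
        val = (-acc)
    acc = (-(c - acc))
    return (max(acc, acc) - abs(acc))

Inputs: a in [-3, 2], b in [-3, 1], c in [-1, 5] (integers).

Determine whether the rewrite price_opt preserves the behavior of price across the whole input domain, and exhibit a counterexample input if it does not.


Comparing the listings, the differences include: local variable names differ; and arithmetic usage differs; and statement counts differ.
One worked example (a=2, b=-3, c=3) — price: cur := -6 | ((((9 - c) + (-6 - 2)) != (cur * -2)) and ((cur - c) != (c - -6))): true | b := 0 | cur := -9 | result -18; price_opt: acc := -6 | (((acc * -2) != ((9 - c) + (-6 - 2))) and ((c - -6) != (acc - c))): true | b := 0 | acc := -9 | result -18; agreement on -18.
Every one of the 210 inputs gives matching results.
verdict: equivalent


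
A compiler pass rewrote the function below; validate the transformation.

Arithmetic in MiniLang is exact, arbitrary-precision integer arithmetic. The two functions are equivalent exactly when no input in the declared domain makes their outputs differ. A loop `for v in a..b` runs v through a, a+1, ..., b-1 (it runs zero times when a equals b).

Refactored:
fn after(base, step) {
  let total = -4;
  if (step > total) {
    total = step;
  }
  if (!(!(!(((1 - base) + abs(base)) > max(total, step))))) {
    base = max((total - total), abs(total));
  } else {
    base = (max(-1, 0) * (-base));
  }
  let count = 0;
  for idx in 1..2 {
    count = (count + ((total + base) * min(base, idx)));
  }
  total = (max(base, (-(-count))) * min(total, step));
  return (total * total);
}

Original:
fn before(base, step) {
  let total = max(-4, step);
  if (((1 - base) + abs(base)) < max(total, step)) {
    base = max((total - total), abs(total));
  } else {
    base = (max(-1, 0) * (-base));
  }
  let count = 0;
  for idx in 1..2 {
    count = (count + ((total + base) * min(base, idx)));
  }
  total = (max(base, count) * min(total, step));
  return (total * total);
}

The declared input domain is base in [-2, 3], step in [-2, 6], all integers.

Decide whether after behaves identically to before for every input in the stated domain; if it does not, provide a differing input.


Take base=-2, step=5.
before: total := 5 | (((1 - base) + abs(base)) < max(total, step)): false | base := 0 | count := 0 | iter idx=1: | count := 0 | total := 0 | result 0
after: total := -4 | (step > total): true | total := 5 | (!(!(!(((1 - base) + abs(base)) > max(total, step))))): true | base := 5 | count := 0 | iter idx=1: | count := 10 | total := 50 | result 2500
0 != 2500, so the rewrite changes behavior.
verdict: not equivalent; witness: base=-2, step=5


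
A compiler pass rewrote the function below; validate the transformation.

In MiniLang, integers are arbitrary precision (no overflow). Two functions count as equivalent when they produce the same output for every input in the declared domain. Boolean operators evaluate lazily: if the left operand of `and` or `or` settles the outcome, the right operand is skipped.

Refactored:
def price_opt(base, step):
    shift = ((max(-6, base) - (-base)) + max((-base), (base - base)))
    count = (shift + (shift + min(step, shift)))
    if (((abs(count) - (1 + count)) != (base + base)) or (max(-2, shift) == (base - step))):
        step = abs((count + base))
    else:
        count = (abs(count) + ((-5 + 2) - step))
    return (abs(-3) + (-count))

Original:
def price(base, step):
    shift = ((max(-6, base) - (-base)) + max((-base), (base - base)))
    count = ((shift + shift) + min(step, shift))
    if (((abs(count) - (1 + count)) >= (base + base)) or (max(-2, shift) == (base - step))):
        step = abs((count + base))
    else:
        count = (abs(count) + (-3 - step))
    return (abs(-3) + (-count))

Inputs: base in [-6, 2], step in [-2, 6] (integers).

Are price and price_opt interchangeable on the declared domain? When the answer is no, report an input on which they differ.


Consider the input base=0, step=1.
price: shift becomes 0; next count becomes 0; next (((abs(count) - (1 + count)) >= (base + base)) or (max(-2, shift) == (base - step))) evaluates to false; next count becomes -4; next final value 7
price_opt: shift becomes 0; next count becomes 0; next (((abs(count) - (1 + count)) != (base + base)) or (max(-2, shift) == (base - step))) evaluates to true; next step becomes 0; next final value 3
7 and 3 differ, so these are not the same function on this domain.
verdict: not equivalent; witness: base=0, step=1


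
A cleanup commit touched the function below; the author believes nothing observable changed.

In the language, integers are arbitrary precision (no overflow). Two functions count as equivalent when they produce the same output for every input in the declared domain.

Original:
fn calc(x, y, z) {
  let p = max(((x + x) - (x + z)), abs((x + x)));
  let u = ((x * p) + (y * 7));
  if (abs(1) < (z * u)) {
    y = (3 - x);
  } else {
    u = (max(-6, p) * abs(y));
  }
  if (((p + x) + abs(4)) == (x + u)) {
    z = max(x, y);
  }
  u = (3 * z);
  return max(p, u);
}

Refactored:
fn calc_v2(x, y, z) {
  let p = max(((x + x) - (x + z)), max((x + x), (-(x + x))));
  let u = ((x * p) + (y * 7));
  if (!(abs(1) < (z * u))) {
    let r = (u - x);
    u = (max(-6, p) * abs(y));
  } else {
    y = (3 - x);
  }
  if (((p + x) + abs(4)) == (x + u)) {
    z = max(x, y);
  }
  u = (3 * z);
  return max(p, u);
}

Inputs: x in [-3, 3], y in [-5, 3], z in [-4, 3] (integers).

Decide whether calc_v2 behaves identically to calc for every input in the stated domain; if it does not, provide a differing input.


The two versions differ — the changes include min/max/abs usage differs; local variable names differ; arithmetic usage differs; statement counts differ; boolean connective usage differs.
As a probe, take x=3, y=-2, z=2: calc runs p = 6; u = 4; (abs(1) < (z * u)) -> true; y = 0; (((p + x) + abs(4)) == (x + u)) -> false; u = 6; return 6; calc_v2 runs p = 6; u = 4; (!(abs(1) < (z * u))) -> false; y = 0; (((p + x) + abs(4)) == (x + u)) -> false; u = 6; return 6; both end at 6.
An exhaustive pass over the 504 declared inputs shows identical outputs.
verdict: equivalent


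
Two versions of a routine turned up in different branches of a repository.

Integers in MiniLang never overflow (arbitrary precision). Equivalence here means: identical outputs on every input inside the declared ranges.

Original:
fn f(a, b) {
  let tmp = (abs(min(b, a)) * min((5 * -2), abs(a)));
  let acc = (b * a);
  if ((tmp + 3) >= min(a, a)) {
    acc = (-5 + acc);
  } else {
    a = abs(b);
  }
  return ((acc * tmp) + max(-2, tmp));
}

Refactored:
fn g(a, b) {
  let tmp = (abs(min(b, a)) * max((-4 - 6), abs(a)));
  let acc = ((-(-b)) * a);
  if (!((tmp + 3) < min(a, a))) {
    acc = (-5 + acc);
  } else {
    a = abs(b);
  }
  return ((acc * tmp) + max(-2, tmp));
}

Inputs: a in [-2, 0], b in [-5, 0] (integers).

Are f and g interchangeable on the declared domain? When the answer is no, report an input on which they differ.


The rewrite breaks on a=-2, b=-5, where the results are -502 and 60.
f: tmp=-50, then acc=10, then ((tmp + 3) >= min(a, a)) is false, then a=5, then returns -502
g: tmp=10, then acc=10, then (!((tmp + 3) < min(a, a))) is true, then acc=5, then returns 60
verdict: not equivalent; witness: a=-2, b=-5


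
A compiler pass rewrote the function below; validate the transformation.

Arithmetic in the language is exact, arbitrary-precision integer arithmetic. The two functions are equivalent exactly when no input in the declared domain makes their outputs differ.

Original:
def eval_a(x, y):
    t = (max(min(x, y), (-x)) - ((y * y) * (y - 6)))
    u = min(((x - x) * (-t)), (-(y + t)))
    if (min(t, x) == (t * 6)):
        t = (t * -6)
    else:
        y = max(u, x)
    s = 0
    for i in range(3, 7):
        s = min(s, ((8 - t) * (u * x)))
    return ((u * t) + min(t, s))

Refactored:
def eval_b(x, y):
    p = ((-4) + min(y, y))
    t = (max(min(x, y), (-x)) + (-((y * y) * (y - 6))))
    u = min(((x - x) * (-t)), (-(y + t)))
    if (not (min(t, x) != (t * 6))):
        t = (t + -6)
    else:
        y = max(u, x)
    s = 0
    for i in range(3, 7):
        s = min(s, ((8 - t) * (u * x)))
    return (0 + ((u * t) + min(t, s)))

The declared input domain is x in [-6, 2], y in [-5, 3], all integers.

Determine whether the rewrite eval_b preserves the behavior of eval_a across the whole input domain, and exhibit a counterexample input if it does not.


Run the pair on x=0, y=0.
eval_a: t := 0 | u := 0 | (min(t, x) == (t * 6)): true | t := 0 | s := 0 | iter i=3: | s := 0 | iter i=4: | s := 0 | iter i=5: | s := 0 | iter i=6: | s := 0 | result 0
eval_b: p := -4 | t := 0 | u := 0 | (not (min(t, x) != (t * 6))): true | t := -6 | s := 0 | iter i=3: | s := 0 | iter i=4: | s := 0 | iter i=5: | s := 0 | iter i=6: | s := 0 | result -6
0 != -6, so the rewrite changes behavior.
verdict: not equivalent; witness: x=0, y=0


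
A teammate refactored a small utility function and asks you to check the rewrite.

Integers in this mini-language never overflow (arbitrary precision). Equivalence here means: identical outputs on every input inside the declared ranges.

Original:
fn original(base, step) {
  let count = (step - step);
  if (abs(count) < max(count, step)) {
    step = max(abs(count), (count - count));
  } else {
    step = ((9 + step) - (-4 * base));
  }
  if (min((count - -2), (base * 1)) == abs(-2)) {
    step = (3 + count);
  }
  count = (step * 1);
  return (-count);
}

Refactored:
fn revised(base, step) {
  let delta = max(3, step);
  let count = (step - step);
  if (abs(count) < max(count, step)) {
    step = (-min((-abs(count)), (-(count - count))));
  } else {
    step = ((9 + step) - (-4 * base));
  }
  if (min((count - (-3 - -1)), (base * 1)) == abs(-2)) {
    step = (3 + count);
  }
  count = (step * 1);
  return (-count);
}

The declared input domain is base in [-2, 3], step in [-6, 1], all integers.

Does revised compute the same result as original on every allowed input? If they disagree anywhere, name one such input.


Behavior is preserved: although arithmetic usage differs; also statement counts differ; also min/max/abs usage differs; also constant usage differs; also local variable names differ, the outputs never diverge.
One worked example (base=3, step=-3) — original: count = 0; (abs(count) < max(count, step)) -> false; step = 18; (min((count - -2), (base * 1)) == abs(-2)) -> true; step = 3; count = 3; return -3; revised: delta = 3; count = 0; (abs(count) < max(count, step)) -> false; step = 18; (min((count - (-3 - -1)), (base * 1)) == abs(-2)) -> true; step = 3; count = 3; return -3; agreement on -3.
An exhaustive pass over the 48 declared inputs shows identical outputs.
verdict: equivalent
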